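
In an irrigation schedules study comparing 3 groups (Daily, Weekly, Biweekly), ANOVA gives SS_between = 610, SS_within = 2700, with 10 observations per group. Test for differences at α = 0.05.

df_between = 2, df_within = 27. F = MS_between/MS_within = 305.0/100.0 = 3.05. F_crit ≈ 3.354. Fail to reject H₀.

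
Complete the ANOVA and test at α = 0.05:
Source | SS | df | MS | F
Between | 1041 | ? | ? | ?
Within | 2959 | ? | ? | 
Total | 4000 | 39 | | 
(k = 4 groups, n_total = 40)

df_between = 3, df_within = 36. MS_between = 347.0, MS_within = 82.19. F = 4.222, F_crit ≈ 2.866. Reject H₀.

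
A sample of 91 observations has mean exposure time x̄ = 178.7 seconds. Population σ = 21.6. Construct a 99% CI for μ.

CI = x̄ ± z*(σ/√n) = 178.7 ± 2.576(21.6/√91) = 178.7 ± 5.83 = (172.87, 184.53)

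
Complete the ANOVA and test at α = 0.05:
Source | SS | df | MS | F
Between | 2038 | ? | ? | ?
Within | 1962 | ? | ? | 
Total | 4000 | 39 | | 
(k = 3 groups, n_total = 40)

df_between = 2, df_within = 37. MS_between = 1019.0, MS_within = 53.03. F = 19.217, F_crit ≈ 3.252. Reject H₀.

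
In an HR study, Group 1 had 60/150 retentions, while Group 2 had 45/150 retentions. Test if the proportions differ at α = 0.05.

p̂₁ = 0.4, p̂₂ = 0.3, pooled p̂ = 0.35. z = 1.816. Critical: ±1.96. Fail to reject H₀.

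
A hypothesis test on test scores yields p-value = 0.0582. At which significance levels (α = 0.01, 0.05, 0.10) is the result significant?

p = 0.0582. Significant at: α = 0.1.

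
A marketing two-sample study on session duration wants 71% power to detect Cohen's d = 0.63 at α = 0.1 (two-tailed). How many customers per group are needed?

z_{α/2} = 1.645, z_β = Φ⁻¹(0.71) = 0.553. For medium effect (d = 0.63): n per group = 2(z_{α/2} + z_β)²/d² = 2(1.645 + 0.553)²/0.63² = 24.3 → 25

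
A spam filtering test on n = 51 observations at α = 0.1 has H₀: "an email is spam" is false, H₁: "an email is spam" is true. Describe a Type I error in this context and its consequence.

Type I error: rejecting H₀ when it is true — concluding that an email is spam when in fact it is not. Consequence: a legitimate email is sent to the spam folder and the user misses it.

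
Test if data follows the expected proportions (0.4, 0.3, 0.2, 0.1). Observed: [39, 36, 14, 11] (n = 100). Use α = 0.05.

Expected: [40.0, 30.0, 20.0, 10.0]. χ² = 3.125. df = 3, critical = 7.815. Fail to reject H₀.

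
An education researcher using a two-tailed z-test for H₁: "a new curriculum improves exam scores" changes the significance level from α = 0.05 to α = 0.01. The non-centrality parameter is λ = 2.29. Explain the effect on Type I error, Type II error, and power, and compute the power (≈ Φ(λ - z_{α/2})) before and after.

Decreasing α from 0.05 to 0.01:
• Type I error rate decreases (α is the Type I rate by definition).
• Critical value moves from z_{α/2} = 1.96 to 2.576, so power = Φ(λ - z_{α/2}) goes from Φ(2.29 - 1.96) = 0.629 to Φ(2.29 - 2.576) = 0.387.
• Type II error rate β = 1 - power therefore increases (0.371 → 0.613).
Appropriate when false positives are costly — here, adopting a curriculum that gives no real benefit — disruption for nothing.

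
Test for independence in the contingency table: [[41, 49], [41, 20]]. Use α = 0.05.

χ² = 6.872. df = 1, critical = 3.841. Reject H₀. Variables are dependent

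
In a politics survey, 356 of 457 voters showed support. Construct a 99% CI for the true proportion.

p̂ = 0.779. CI = p̂ ± z*√(p̂(1-p̂)/n) = (0.729, 0.829)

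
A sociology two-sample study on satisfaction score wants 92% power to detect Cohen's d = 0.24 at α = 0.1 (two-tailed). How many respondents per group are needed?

z_{α/2} = 1.645, z_β = Φ⁻¹(0.92) = 1.405. For small effect (d = 0.24): n per group = 2(z_{α/2} + z_β)²/d² = 2(1.645 + 1.405)²/0.24² = 323.003 → 324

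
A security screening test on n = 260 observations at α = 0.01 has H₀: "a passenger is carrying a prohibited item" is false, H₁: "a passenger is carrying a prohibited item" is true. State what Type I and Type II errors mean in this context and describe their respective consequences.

Type I (false positive): concluding that a passenger is carrying a prohibited item when it is not — detaining an innocent passenger — delay and inconvenience. Type II (false negative): failing to conclude that a passenger is carrying a prohibited item when it is — letting a prohibited item through — security breach. Which is costlier depends on domain priorities and is a judgement call rather than a statistical fact.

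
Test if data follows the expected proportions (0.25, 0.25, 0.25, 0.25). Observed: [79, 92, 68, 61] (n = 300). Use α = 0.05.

Expected: [75.0, 75.0, 75.0, 75.0]. χ² = 7.333. df = 3, critical = 7.815. Fail to reject H₀.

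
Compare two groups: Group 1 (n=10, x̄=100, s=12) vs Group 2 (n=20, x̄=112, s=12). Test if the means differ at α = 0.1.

Pooled sp = 12.0. t = -2.582, df = 28. Critical t = ±1.701. Reject H₀.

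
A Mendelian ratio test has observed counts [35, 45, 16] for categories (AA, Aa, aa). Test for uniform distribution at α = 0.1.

Expected = 32 each. χ² = Σ(O-E)²/E = 13.562. df = 2, critical value = 4.605. Reject H₀.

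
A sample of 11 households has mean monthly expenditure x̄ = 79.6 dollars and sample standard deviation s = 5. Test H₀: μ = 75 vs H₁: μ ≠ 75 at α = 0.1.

t = (x̄ - μ₀)/(s/√n) = (79.6 - 75)/(5/√11) = 3.051. df = 10, critical t = ±1.812. Reject H₀.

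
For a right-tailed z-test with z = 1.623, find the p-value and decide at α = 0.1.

p = P(Z > 1.623) = 1 - Φ(1.623) ≈ 0.0523. Since p < 0.1, reject H₀ (significant) at α = 0.1.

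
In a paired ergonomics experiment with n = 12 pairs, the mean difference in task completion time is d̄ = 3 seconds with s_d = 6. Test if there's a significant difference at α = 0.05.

t = d̄/(s_d/√n) = 3/(6/√12) = 1.732. df = 11, critical t = ±2.201. Fail to reject H₀.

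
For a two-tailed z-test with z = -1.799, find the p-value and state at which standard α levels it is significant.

p = 2·P(Z > |-1.799|) = 2·(1 - Φ(1.799)) ≈ 0.072. Significant at α = 0.1.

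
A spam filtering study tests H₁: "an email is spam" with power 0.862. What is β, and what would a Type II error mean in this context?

β = 1 - power = 1 - 0.862 = 0.138. A Type II error is failing to reject H₀ when H₀ is false (false negative) — here, failing to conclude that an email is spam when in fact it is true. Consequence: a spam email lands in the inbox.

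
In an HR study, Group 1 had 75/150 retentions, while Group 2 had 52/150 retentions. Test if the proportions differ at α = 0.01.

p̂₁ = 0.5, p̂₂ = 0.347, pooled p̂ = 0.423. z = 2.688. Critical: ±2.576. Reject H₀.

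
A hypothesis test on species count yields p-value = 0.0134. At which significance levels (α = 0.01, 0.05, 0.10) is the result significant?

p = 0.0134. Significant at: α = 0.05, 0.1.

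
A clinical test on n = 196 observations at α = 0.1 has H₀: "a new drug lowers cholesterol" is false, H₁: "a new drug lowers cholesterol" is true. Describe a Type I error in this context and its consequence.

Type I error: rejecting H₀ when it is true — concluding that a new drug lowers cholesterol when in fact it is not. Consequence: approving an ineffective drug — patients take a useless medication and may skip effective alternatives.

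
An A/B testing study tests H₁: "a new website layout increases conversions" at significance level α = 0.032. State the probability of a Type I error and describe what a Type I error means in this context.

P(Type I error) = α = 0.032. A Type I error is rejecting H₀ when H₀ is actually true (false positive) — here, concluding that a new website layout increases conversions when in fact this is not the case. Consequence: rolling out a layout that doesn't actually help — wasted engineering effort.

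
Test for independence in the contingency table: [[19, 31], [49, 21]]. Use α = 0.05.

χ² = 12.163. df = 1, critical = 3.841. Reject H₀. Variables are dependent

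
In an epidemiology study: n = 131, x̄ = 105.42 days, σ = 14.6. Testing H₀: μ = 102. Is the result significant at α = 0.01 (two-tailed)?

z = (105.42 - 102)/(14.6/√131) = 2.681. Since |z| > 2.576, significant at α = 0.01.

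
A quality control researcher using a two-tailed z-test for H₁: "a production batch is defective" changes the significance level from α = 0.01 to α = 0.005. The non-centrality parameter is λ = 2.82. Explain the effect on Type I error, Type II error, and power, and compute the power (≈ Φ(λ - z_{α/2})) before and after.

Decreasing α from 0.01 to 0.005:
• Type I error rate decreases (α is the Type I rate by definition).
• Critical value moves from z_{α/2} = 2.576 to 2.807, so power = Φ(λ - z_{α/2}) goes from Φ(2.82 - 2.576) = 0.596 to Φ(2.82 - 2.807) = 0.505.
• Type II error rate β = 1 - power therefore increases (0.404 → 0.495).
Appropriate when false positives are costly — here, scrapping a good batch — wasted material and cost for no reason.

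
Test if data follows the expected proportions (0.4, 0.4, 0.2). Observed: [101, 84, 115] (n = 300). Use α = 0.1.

Expected: [120.0, 120.0, 60.0]. χ² = 64.225. df = 2, critical = 4.605. Reject H₀.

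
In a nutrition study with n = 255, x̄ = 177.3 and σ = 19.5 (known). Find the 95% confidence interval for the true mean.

CI = x̄ ± z*(σ/√n) = 177.3 ± 1.96(19.5/√255) = 177.3 ± 2.39 = (174.91, 179.69)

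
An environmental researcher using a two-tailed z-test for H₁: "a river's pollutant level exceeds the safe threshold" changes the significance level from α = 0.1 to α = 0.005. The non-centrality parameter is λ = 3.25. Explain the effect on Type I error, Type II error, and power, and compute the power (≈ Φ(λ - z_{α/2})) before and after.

Decreasing α from 0.1 to 0.005:
• Type I error rate decreases (α is the Type I rate by definition).
• Critical value moves from z_{α/2} = 1.645 to 2.807, so power = Φ(λ - z_{α/2}) goes from Φ(3.25 - 1.645) = 0.946 to Φ(3.25 - 2.807) = 0.671.
• Type II error rate β = 1 - power therefore increases (0.054 → 0.329).
Appropriate when false positives are costly — here, shutting down a compliant factory unnecessarily.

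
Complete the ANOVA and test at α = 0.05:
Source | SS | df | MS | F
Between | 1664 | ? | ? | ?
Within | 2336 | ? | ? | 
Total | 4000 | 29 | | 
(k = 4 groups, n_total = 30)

df_between = 3, df_within = 26. MS_between = 554.67, MS_within = 89.85. F = 6.174, F_crit ≈ 2.975. Reject H₀.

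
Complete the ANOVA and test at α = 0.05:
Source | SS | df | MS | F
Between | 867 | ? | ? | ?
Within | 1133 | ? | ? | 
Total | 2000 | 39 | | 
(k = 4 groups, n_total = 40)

df_between = 3, df_within = 36. MS_between = 289.0, MS_within = 31.47. F = 9.183, F_crit ≈ 2.866. Reject H₀.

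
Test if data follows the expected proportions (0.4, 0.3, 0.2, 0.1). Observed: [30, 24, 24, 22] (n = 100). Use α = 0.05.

Expected: [40.0, 30.0, 20.0, 10.0]. χ² = 18.9. df = 3, critical = 7.815. Reject H₀.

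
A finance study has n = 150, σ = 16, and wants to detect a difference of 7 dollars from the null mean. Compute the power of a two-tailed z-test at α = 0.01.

SE = σ/√n = 16/√150 = 1.306. Non-centrality λ = d/SE = 7/1.306 = 5.358. Power ≈ Φ(λ - z_{α/2}) = Φ(5.358 - 2.576) = Φ(2.782) = 0.997.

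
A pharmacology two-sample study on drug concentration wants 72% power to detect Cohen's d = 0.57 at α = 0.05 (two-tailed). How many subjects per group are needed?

z_{α/2} = 1.96, z_β = Φ⁻¹(0.72) = 0.583. For medium effect (d = 0.57): n per group = 2(z_{α/2} + z_β)²/d² = 2(1.96 + 0.583)²/0.57² = 39.8 → 40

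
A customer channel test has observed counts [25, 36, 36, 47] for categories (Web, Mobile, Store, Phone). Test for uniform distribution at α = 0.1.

Expected = 36 each. χ² = Σ(O-E)²/E = 6.722. df = 3, critical value = 6.251. Reject H₀.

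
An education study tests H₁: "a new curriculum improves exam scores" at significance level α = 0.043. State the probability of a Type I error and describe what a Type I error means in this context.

P(Type I error) = α = 0.043. A Type I error is rejecting H₀ when H₀ is actually true (false positive) — here, concluding that a new curriculum improves exam scores when in fact this is not the case. Consequence: adopting a curriculum that gives no real benefit — disruption for nothing.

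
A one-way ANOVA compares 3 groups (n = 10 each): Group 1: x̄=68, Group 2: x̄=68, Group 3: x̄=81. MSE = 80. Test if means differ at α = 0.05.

Grand mean = 72.33. SS_between = 1126.67, MS_between = 563.33. F = 7.042, F_crit ≈ 3.354. Reject H₀.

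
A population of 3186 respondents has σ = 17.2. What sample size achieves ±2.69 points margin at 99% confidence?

Without FPC: n₀ = (2.576×17.2/2.69)² = 271.296. With FPC: n = n₀N/(n₀+N-1) = 250.1 → n = 251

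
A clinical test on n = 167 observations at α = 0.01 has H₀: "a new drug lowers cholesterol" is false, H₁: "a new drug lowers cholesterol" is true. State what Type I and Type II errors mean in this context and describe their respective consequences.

Type I (false positive): concluding that a new drug lowers cholesterol when it is not — approving an ineffective drug — patients take a useless medication and may skip effective alternatives. Type II (false negative): failing to conclude that a new drug lowers cholesterol when it is — shelving an effective drug — patients miss out on a treatment that would have helped. Which is costlier depends on domain priorities and is a judgement call rather than a statistical fact.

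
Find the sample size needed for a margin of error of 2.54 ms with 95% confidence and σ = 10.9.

n = (z*σ/E)² = (1.96×10.9/2.54)² = 70.7 → n = 71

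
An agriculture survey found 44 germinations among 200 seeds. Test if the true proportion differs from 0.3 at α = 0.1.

p̂ = 0.22, p₀ = 0.3. z = (p̂ - p₀)/√(p₀(1-p₀)/n) = -2.469. Critical: ±1.645. Reject H₀.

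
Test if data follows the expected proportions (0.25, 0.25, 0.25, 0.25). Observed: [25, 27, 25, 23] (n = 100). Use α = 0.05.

Expected: [25.0, 25.0, 25.0, 25.0]. χ² = 0.32. df = 3, critical = 7.815. Fail to reject H₀.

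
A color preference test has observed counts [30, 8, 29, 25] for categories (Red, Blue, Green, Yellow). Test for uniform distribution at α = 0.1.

Expected = 23 each. χ² = Σ(O-E)²/E = 13.652. df = 3, critical value = 6.251. Reject H₀.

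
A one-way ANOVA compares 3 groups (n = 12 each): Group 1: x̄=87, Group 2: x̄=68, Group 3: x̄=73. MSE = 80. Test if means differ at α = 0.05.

Grand mean = 76.0. SS_between = 2328.0, MS_between = 1164.0. F = 14.55, F_crit ≈ 3.285. Reject H₀.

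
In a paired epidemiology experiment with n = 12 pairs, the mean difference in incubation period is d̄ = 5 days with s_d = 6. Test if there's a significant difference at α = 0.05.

t = d̄/(s_d/√n) = 5/(6/√12) = 2.887. df = 11, critical t = ±2.201. Reject H₀.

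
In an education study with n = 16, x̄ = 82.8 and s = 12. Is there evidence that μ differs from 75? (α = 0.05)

t = (x̄ - μ₀)/(s/√n) = (82.8 - 75)/(12/√16) = 2.6. df = 15, critical t = ±2.131. Reject H₀.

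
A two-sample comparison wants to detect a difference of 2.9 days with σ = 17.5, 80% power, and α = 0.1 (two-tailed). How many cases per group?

n per group = 2(z_α/2 + z_β)²σ²/d² = 2×(1.645 + 0.84)²×17.5²/2.9² = 449.7 → n = 450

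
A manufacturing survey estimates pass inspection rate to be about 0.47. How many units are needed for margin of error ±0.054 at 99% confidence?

n = z²p(1-p)/E² = 2.576²×0.47×0.53/0.054² = 566.9 → n = 567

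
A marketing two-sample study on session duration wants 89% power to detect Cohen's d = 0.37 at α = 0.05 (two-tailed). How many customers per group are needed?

z_{α/2} = 1.96, z_β = Φ⁻¹(0.89) = 1.227. For small effect (d = 0.37): n per group = 2(z_{α/2} + z_β)²/d² = 2(1.96 + 1.227)²/0.37² = 148.4 → 149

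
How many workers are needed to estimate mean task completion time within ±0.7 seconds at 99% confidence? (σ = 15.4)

n = (z*σ/E)² = (2.576×15.4/0.7)² = 3211.7 → n = 3212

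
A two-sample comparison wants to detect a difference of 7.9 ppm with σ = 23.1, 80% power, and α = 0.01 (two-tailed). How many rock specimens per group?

n per group = 2(z_α/2 + z_β)²σ²/d² = 2×(2.576 + 0.84)²×23.1²/7.9² = 199.5 → n = 200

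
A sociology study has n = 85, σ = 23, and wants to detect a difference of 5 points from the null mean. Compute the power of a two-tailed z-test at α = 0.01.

SE = σ/√n = 23/√85 = 2.495. Non-centrality λ = d/SE = 5/2.495 = 2.004. Power ≈ Φ(λ - z_{α/2}) = Φ(2.004 - 2.576) = Φ(-0.572) = 0.284.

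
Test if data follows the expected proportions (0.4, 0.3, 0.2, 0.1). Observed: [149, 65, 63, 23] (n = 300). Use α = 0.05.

Expected: [120.0, 90.0, 60.0, 30.0]. χ² = 15.736. df = 3, critical = 7.815. Reject H₀.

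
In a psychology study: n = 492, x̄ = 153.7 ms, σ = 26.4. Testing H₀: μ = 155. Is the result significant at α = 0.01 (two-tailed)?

z = (153.7 - 155)/(26.4/√492) = -1.092. Since |z| ≤ 2.576, not significant at α = 0.01.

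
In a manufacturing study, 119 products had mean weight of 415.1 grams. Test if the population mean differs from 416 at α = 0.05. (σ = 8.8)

z = (x̄ - μ₀)/(σ/√n) = (415.1 - 416)/(8.8/√119) = -1.116. Critical value: ±1.96. Since |-1.116| ≤ 1.96, Fail to reject H₀.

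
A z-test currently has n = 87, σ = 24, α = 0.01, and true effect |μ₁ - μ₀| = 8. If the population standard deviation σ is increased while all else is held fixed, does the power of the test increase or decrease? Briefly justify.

Power decreases: a larger σ inflates the standard error σ/√n, pulling the sampling distribution under H₁ back toward the critical value.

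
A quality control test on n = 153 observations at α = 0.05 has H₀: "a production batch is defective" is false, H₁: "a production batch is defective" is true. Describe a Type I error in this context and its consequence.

Type I error: rejecting H₀ when it is true — concluding that a production batch is defective when in fact it is not. Consequence: scrapping a good batch — wasted material and cost for no reason.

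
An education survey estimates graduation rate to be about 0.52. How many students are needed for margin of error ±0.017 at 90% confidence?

n = z²p(1-p)/E² = 1.645²×0.52×0.48/0.017² = 2337.1 → n = 2338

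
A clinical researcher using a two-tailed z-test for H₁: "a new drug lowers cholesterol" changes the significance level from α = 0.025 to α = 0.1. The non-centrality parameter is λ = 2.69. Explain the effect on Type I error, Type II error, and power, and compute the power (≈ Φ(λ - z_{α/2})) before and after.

Increasing α from 0.025 to 0.1:
• Type I error rate increases (α is the Type I rate by definition).
• Critical value moves from z_{α/2} = 2.241 to 1.645, so power = Φ(λ - z_{α/2}) goes from Φ(2.69 - 2.241) = 0.673 to Φ(2.69 - 1.645) = 0.852.
• Type II error rate β = 1 - power therefore decreases (0.327 → 0.148).
Appropriate when false negatives are costly — here, shelving an effective drug — patients miss out on a treatment that would have helped.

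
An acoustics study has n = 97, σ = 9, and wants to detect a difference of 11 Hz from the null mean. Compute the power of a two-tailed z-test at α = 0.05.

SE = σ/√n = 9/√97 = 0.914. Non-centrality λ = d/SE = 11/0.914 = 12.037. Power ≈ Φ(λ - z_{α/2}) = Φ(12.037 - 1.96) = Φ(10.077) = 1.0.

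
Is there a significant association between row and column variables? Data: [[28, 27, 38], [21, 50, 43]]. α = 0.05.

χ² = 6.111. df = 2, critical = 5.991. Reject H₀. Variables are dependent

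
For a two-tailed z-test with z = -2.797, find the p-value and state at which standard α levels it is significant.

p = 2·P(Z > |-2.797|) = 2·(1 - Φ(2.797)) ≈ 0.0052. Significant at α = 0.1; Significant at α = 0.05; Significant at α = 0.01.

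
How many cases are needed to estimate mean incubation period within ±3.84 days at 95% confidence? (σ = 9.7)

n = (z*σ/E)² = (1.96×9.7/3.84)² = 24.5 → n = 25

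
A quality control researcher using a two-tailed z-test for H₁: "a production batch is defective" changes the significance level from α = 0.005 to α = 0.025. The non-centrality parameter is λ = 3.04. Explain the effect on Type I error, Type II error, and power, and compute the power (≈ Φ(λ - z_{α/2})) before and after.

Increasing α from 0.005 to 0.025:
• Type I error rate increases (α is the Type I rate by definition).
• Critical value moves from z_{α/2} = 2.807 to 2.241, so power = Φ(λ - z_{α/2}) goes from Φ(3.04 - 2.807) = 0.592 to Φ(3.04 - 2.241) = 0.788.
• Type II error rate β = 1 - power therefore decreases (0.408 → 0.212).
Appropriate when false negatives are costly — here, shipping a defective batch — faulty products reach customers.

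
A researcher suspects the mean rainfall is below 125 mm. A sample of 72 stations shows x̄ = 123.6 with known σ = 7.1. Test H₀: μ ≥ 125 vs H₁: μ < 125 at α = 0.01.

z = -1.673. Critical value: -2.33. Fail to reject H₀.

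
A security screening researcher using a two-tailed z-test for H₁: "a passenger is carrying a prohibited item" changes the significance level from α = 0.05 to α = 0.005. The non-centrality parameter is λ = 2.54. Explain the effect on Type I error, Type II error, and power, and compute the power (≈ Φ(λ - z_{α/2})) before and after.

Decreasing α from 0.05 to 0.005:
• Type I error rate decreases (α is the Type I rate by definition).
• Critical value moves from z_{α/2} = 1.96 to 2.807, so power = Φ(λ - z_{α/2}) goes from Φ(2.54 - 1.96) = 0.719 to Φ(2.54 - 2.807) = 0.395.
• Type II error rate β = 1 - power therefore increases (0.281 → 0.605).
Appropriate when false positives are costly — here, detaining an innocent passenger — delay and inconvenience.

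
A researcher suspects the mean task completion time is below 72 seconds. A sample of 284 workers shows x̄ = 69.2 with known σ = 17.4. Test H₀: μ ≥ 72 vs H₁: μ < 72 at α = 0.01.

z = -2.712. Critical value: -2.33. Reject H₀.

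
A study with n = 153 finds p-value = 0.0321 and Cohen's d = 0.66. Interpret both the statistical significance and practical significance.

Statistically significant (p = 0.0321 < 0.05). Cohen's d = 0.66 indicates a medium effect size. Both statistical and practical significance should be considered.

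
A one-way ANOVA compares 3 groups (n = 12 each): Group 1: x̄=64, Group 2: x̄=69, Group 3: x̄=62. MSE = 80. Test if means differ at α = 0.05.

Grand mean = 65.0. SS_between = 312.0, MS_between = 156.0. F = 1.95, F_crit ≈ 3.285. Fail to reject H₀.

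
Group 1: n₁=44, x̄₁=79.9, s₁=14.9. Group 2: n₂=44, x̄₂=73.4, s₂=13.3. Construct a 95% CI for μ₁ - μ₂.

Difference = 6.5. SE = √(14.9²/44 + 13.3²/44) = 3.011. CI = (0.6, 12.4)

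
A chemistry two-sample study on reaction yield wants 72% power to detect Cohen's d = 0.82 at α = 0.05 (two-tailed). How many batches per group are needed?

z_{α/2} = 1.96, z_β = Φ⁻¹(0.72) = 0.583. For large effect (d = 0.82): n per group = 2(z_{α/2} + z_β)²/d² = 2(1.96 + 0.583)²/0.82² = 19.2 → 20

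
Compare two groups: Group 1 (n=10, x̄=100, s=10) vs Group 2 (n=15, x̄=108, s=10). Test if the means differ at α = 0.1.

Pooled sp = 10.0. t = -1.96, df = 23. Critical t = ±1.714. Reject H₀.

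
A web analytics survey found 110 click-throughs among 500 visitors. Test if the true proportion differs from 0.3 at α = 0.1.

p̂ = 0.22, p₀ = 0.3. z = (p̂ - p₀)/√(p₀(1-p₀)/n) = -3.904. Critical: ±1.645. Reject H₀.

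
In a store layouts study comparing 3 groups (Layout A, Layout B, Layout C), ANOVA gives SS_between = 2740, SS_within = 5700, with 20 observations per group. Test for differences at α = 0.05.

df_between = 2, df_within = 57. F = MS_between/MS_within = 1370.0/100.0 = 13.7. F_crit ≈ 3.159. Reject H₀. At least one mean differs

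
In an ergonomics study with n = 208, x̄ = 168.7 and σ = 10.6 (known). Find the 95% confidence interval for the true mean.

CI = x̄ ± z*(σ/√n) = 168.7 ± 1.96(10.6/√208) = 168.7 ± 1.44 = (167.26, 170.14)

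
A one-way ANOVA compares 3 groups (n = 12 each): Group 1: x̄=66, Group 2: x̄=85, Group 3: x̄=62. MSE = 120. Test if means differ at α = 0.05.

Grand mean = 71.0. SS_between = 3624.0, MS_between = 1812.0. F = 15.1, F_crit ≈ 3.285. Reject H₀.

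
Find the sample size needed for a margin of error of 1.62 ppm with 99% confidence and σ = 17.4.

n = (z*σ/E)² = (2.576×17.4/1.62)² = 765.5 → n = 766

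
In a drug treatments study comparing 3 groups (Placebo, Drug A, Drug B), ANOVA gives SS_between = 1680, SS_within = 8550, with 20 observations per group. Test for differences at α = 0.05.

df_between = 2, df_within = 57. F = MS_between/MS_within = 840.0/150.0 = 5.6. F_crit ≈ 3.159. Reject H₀. At least one mean differs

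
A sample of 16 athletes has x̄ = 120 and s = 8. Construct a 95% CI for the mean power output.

CI = x̄ ± t*(s/√n) = 120 ± 2.131(8/√16) = (115.74, 124.26)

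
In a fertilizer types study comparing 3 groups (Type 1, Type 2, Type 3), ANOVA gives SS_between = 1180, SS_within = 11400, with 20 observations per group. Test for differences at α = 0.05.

df_between = 2, df_within = 57. F = MS_between/MS_within = 590.0/200.0 = 2.95. F_crit ≈ 3.159. Fail to reject H₀.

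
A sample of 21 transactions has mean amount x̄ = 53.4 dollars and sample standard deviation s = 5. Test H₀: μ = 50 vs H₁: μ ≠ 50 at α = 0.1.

t = (x̄ - μ₀)/(s/√n) = (53.4 - 50)/(5/√21) = 3.116. df = 20, critical t = ±1.725. Reject H₀.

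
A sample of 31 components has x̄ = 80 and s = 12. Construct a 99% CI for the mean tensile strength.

CI = x̄ ± t*(s/√n) = 80 ± 2.75(12/√31) = (74.07, 85.93)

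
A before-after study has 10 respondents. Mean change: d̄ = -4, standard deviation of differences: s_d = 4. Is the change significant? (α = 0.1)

t = d̄/(s_d/√n) = -4/(4/√10) = -3.162. df = 9, critical t = ±1.833. Reject H₀.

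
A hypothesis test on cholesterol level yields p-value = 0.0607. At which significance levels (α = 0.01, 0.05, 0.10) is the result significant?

p = 0.0607. Significant at: α = 0.1.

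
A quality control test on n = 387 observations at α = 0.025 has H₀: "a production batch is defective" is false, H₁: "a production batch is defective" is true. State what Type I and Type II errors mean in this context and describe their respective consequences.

Type I (false positive): concluding that a production batch is defective when it is not — scrapping a good batch — wasted material and cost for no reason. Type II (false negative): failing to conclude that a production batch is defective when it is — shipping a defective batch — faulty products reach customers. Which is costlier depends on domain priorities and is a judgement call rather than a statistical fact.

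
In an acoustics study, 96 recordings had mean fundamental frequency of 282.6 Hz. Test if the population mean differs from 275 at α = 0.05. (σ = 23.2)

z = (x̄ - μ₀)/(σ/√n) = (282.6 - 275)/(23.2/√96) = 3.21. Critical value: ±1.96. Since |3.21| > 1.96, Reject H₀.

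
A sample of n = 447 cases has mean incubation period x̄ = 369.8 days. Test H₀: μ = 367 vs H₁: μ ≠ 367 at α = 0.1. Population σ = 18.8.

z = (x̄ - μ₀)/(σ/√n) = (369.8 - 367)/(18.8/√447) = 3.149. Critical value: ±1.645. Since |3.149| > 1.645, Reject H₀.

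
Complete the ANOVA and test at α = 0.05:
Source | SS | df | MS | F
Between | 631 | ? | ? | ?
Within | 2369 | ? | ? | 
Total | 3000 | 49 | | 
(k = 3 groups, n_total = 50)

df_between = 2, df_within = 47. MS_between = 315.5, MS_within = 50.4. F = 6.259, F_crit ≈ 3.195. Reject H₀.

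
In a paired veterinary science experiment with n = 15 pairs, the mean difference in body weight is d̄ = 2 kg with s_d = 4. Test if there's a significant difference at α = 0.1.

t = d̄/(s_d/√n) = 2/(4/√15) = 1.936. df = 14, critical t = ±1.761. Reject H₀.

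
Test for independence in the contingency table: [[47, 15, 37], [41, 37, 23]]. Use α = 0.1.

χ² = 12.965. df = 2, critical = 4.605. Reject H₀. Variables are dependent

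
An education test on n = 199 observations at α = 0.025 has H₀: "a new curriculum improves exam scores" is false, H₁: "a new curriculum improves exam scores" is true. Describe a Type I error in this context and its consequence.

Type I error: rejecting H₀ when it is true — concluding that a new curriculum improves exam scores when in fact it is not. Consequence: adopting a curriculum that gives no real benefit — disruption for nothing.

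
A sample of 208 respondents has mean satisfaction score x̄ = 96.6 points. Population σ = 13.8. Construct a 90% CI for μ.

CI = x̄ ± z*(σ/√n) = 96.6 ± 1.645(13.8/√208) = 96.6 ± 1.57 = (95.03, 98.17)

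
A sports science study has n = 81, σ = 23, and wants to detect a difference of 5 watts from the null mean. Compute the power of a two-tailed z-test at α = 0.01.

SE = σ/√n = 23/√81 = 2.556. Non-centrality λ = d/SE = 5/2.556 = 1.957. Power ≈ Φ(λ - z_{α/2}) = Φ(1.957 - 2.576) = Φ(-0.619) = 0.268.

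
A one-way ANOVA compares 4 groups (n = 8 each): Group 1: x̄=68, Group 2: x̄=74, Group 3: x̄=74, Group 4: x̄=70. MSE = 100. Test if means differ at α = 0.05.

Grand mean = 71.5. SS_between = 216.0, MS_between = 72.0. F = 0.72, F_crit ≈ 2.947. Fail to reject H₀.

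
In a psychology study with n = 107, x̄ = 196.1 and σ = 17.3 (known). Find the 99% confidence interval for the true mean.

CI = x̄ ± z*(σ/√n) = 196.1 ± 2.576(17.3/√107) = 196.1 ± 4.31 = (191.79, 200.41)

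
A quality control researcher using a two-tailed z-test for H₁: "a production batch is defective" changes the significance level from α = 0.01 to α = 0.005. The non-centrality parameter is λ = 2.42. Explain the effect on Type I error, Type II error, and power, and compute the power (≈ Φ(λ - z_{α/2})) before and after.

Decreasing α from 0.01 to 0.005:
• Type I error rate decreases (α is the Type I rate by definition).
• Critical value moves from z_{α/2} = 2.576 to 2.807, so power = Φ(λ - z_{α/2}) goes from Φ(2.42 - 2.576) = 0.438 to Φ(2.42 - 2.807) = 0.349.
• Type II error rate β = 1 - power therefore increases (0.562 → 0.651).
Appropriate when false positives are costly — here, scrapping a good batch — wasted material and cost for no reason.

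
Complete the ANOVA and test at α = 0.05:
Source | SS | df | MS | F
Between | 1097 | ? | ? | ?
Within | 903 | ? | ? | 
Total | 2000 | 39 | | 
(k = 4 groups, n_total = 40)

df_between = 3, df_within = 36. MS_between = 365.67, MS_within = 25.08. F = 14.578, F_crit ≈ 2.866. Reject H₀.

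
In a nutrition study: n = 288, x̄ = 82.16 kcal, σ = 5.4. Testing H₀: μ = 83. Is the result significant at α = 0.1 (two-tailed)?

z = (82.16 - 83)/(5.4/√288) = -2.64. Since |z| > 1.645, significant at α = 0.1.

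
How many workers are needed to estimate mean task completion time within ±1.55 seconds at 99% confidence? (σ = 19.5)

n = (z*σ/E)² = (2.576×19.5/1.55)² = 1050.3 → n = 1051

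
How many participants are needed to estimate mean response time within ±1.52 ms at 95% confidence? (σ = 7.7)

n = (z*σ/E)² = (1.96×7.7/1.52)² = 98.6 → n = 99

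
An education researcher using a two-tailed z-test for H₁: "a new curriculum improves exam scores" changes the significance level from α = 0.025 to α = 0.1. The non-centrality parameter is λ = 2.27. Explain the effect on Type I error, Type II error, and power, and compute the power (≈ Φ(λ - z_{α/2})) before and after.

Increasing α from 0.025 to 0.1:
• Type I error rate increases (α is the Type I rate by definition).
• Critical value moves from z_{α/2} = 2.241 to 1.645, so power = Φ(λ - z_{α/2}) goes from Φ(2.27 - 2.241) = 0.512 to Φ(2.27 - 1.645) = 0.734.
• Type II error rate β = 1 - power therefore decreases (0.488 → 0.266).
Appropriate when false negatives are costly — here, keeping the old curriculum when the new one would have helped students.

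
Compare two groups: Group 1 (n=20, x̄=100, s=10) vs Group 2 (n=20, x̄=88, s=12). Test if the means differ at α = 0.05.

Pooled sp = 11.05. t = 3.436, df = 38. Critical t = ±2.024. Reject H₀.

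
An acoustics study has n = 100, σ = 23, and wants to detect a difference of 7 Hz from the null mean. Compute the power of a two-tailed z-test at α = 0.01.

SE = σ/√n = 23/√100 = 2.3. Non-centrality λ = d/SE = 7/2.3 = 3.043. Power ≈ Φ(λ - z_{α/2}) = Φ(3.043 - 2.576) = Φ(0.467) = 0.68.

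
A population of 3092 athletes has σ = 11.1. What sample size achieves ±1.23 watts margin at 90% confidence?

Without FPC: n₀ = (1.645×11.1/1.23)² = 220.378. With FPC: n = n₀N/(n₀+N-1) = 205.8 → n = 206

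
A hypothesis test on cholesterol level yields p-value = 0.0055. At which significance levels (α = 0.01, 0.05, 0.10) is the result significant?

p = 0.0055. Significant at: α = 0.01, 0.05, 0.1.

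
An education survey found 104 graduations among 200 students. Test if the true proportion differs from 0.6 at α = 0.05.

p̂ = 0.52, p₀ = 0.6. z = (p̂ - p₀)/√(p₀(1-p₀)/n) = -2.309. Critical: ±1.96. Reject H₀.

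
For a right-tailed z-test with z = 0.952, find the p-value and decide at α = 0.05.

p = P(Z > 0.952) = 1 - Φ(0.952) ≈ 0.1705. Since p ≥ 0.05, fail to reject H₀ (not significant) at α = 0.05.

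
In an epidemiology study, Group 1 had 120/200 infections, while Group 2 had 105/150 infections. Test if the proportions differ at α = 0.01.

p̂₁ = 0.6, p̂₂ = 0.7, pooled p̂ = 0.643. z = -1.932. Critical: ±2.576. Fail to reject H₀.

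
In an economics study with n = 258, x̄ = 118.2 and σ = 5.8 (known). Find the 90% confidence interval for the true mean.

CI = x̄ ± z*(σ/√n) = 118.2 ± 1.645(5.8/√258) = 118.2 ± 0.59 = (117.61, 118.79)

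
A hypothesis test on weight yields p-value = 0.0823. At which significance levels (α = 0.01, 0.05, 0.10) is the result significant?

p = 0.0823. Significant at: α = 0.1.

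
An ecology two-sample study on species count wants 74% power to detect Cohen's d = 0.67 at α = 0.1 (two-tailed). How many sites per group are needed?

z_{α/2} = 1.645, z_β = Φ⁻¹(0.74) = 0.643. For medium effect (d = 0.67): n per group = 2(z_{α/2} + z_β)²/d² = 2(1.645 + 0.643)²/0.67² = 23.3 → 24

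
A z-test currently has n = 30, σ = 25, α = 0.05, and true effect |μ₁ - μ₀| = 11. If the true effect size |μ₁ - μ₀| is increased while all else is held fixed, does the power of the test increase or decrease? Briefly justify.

Power increases: a larger true effect increases the non-centrality λ = |μ₁ - μ₀|/(σ/√n).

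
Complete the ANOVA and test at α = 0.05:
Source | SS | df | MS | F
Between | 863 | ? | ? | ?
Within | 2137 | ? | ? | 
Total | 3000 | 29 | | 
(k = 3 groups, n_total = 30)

df_between = 2, df_within = 27. MS_between = 431.5, MS_within = 79.15. F = 5.452, F_crit ≈ 3.354. Reject H₀.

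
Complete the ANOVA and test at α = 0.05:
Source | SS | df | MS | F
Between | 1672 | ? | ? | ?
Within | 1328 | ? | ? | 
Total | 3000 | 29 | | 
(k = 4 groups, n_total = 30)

df_between = 3, df_within = 26. MS_between = 557.33, MS_within = 51.08. F = 10.912, F_crit ≈ 2.975. Reject H₀.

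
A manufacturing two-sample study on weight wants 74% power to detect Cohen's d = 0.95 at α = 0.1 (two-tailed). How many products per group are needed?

z_{α/2} = 1.645, z_β = Φ⁻¹(0.74) = 0.643. For large effect (d = 0.95): n per group = 2(z_{α/2} + z_β)²/d² = 2(1.645 + 0.643)²/0.95² = 11.6 → 12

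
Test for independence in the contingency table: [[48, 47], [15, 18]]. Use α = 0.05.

χ² = 0.252. df = 1, critical = 3.841. Fail to reject H₀. No evidence of dependence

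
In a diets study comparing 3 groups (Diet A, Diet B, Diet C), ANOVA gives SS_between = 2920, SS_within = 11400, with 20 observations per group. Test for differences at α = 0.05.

df_between = 2, df_within = 57. F = MS_between/MS_within = 1460.0/200.0 = 7.3. F_crit ≈ 3.159. Reject H₀. At least one mean differs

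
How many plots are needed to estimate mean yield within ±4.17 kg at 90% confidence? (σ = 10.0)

n = (z*σ/E)² = (1.645×10.0/4.17)² = 15.6 → n = 16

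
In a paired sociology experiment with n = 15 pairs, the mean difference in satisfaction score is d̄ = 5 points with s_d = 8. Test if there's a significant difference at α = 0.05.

t = d̄/(s_d/√n) = 5/(8/√15) = 2.421. df = 14, critical t = ±2.145. Reject H₀.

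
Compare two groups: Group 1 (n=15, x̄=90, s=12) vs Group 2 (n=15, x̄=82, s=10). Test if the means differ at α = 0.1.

Pooled sp = 11.05. t = 1.984, df = 28. Critical t = ±1.701. Reject H₀.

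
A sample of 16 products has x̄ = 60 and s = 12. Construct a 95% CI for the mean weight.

CI = x̄ ± t*(s/√n) = 60 ± 2.131(12/√16) = (53.61, 66.39)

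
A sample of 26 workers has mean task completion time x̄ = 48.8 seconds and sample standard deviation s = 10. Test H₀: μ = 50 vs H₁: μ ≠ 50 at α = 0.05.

t = (x̄ - μ₀)/(s/√n) = (48.8 - 50)/(10/√26) = -0.612. df = 25, critical t = ±2.06. Fail to reject H₀.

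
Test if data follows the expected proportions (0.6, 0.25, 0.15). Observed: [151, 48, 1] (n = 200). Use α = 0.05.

Expected: [120.0, 50.0, 30.0]. χ² = 36.122. df = 2, critical = 5.991. Reject H₀.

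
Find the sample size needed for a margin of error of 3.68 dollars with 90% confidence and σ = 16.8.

n = (z*σ/E)² = (1.645×16.8/3.68)² = 56.4 → n = 57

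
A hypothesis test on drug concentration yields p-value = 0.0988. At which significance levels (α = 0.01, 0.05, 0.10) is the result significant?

p = 0.0988. Significant at: α = 0.1.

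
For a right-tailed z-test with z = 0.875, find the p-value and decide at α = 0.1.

p = P(Z > 0.875) = 1 - Φ(0.875) ≈ 0.1908. Since p ≥ 0.1, fail to reject H₀ (not significant) at α = 0.1.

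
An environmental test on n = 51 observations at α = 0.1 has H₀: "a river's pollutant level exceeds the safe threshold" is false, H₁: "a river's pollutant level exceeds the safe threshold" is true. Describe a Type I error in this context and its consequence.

Type I error: rejecting H₀ when it is true — concluding that a river's pollutant level exceeds the safe threshold when in fact it is not. Consequence: shutting down a compliant factory unnecessarily.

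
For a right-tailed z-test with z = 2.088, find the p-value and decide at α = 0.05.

p = P(Z > 2.088) = 1 - Φ(2.088) ≈ 0.0184. Since p < 0.05, reject H₀ (significant) at α = 0.05.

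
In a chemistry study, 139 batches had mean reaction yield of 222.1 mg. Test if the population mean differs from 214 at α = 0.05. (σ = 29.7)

z = (x̄ - μ₀)/(σ/√n) = (222.1 - 214)/(29.7/√139) = 3.215. Critical value: ±1.96. Since |3.215| > 1.96, Reject H₀.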